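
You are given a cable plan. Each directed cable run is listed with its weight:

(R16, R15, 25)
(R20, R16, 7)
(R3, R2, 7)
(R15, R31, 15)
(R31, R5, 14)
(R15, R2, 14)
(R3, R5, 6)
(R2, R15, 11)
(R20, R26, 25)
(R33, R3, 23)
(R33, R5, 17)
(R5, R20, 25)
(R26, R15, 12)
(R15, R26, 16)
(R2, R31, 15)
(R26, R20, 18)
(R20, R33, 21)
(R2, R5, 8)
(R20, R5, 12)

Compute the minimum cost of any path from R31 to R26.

64

Settle nodes by increasing distance from R31:
R31: 0
R5: 14  (via R31)
R20: 39  (via R5)
R16: 46  (via R20)
R33: 60  (via R20)
R26: 64  (via R20)
Shortest route: R31–R5–R20–R26 = 64.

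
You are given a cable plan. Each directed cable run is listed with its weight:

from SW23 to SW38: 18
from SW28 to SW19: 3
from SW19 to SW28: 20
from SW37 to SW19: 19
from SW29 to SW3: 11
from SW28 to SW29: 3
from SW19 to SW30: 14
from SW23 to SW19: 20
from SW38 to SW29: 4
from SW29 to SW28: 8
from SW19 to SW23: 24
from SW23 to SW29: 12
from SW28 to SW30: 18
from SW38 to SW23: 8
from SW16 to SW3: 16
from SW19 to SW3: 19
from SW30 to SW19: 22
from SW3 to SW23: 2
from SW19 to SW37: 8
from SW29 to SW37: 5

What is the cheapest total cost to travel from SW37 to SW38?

58

Running Dijkstra from SW37:
SW37: 0
SW19: 19  (via SW37)
SW30: 33  (via SW19)
SW3: 38  (via SW19)
SW28: 39  (via SW19)
SW23: 40  (via SW3)
SW29: 42  (via SW28)
SW38: 58  (via SW23)
Shortest route: SW37 → SW19 → SW3 → SW23 → SW38 = 58.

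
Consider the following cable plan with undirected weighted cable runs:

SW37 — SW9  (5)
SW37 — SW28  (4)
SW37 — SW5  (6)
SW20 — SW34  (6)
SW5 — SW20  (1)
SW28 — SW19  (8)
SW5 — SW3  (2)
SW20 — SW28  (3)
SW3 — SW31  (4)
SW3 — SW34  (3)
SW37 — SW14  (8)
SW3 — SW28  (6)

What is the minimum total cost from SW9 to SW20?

Candidate routes:
SW9–SW37–SW28–SW3–SW5–SW20: 5+4+6+2+1 = 18
SW9–SW37–SW5–SW3–SW34–SW20: 5+6+2+3+6 = 22
SW9–SW37–SW5–SW3–SW28–SW20: 5+6+2+6+3 = 22
SW9–SW37–SW28–SW20: 5+4+3 = 12
Cheapest is SW9–SW37–SW28–SW20 at 12.

12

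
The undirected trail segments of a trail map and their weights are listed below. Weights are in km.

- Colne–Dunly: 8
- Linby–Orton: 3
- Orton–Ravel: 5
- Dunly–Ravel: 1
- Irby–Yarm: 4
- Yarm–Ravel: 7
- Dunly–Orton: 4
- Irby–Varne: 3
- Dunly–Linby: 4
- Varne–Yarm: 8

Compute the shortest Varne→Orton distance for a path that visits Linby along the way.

22 km

Shortest Varne→Linby: Varne–Irby–Yarm–Ravel–Dunly–Linby = 19
Best Linby to Orton: Linby–Orton costing 3
Total via Linby: 19 + 3 = 22 km.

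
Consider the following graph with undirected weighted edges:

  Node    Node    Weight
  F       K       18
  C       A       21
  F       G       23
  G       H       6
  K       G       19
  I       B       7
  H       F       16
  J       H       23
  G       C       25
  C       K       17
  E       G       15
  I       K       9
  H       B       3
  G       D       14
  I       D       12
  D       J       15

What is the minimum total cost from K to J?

Settle nodes by increasing distance from K:
K: 0
I: 9  (via K)
B: 16  (via I)
C: 17  (via K)
F: 18  (via K)
G: 19  (via K)
H: 19  (via B)
D: 21  (via I)
E: 34  (via G)
J: 36  (via D)
Shortest route: K–I–D–J = 36.

36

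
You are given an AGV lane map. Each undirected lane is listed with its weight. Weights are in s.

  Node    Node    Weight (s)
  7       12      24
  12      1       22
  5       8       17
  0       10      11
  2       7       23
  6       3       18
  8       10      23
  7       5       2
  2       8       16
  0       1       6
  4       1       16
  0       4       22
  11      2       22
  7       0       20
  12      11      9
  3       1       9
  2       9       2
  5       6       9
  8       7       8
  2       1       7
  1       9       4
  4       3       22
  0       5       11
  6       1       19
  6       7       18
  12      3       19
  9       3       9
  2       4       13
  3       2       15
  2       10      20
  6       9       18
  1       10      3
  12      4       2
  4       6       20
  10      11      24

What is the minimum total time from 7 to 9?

Candidate routes:
7 - 5 - 0 - 1 - 9: 2+11+6+4 = 23
7 - 2 - 9: 23+2 = 25
Cheapest is 7 - 5 - 0 - 1 - 9 at 23 s.

23 s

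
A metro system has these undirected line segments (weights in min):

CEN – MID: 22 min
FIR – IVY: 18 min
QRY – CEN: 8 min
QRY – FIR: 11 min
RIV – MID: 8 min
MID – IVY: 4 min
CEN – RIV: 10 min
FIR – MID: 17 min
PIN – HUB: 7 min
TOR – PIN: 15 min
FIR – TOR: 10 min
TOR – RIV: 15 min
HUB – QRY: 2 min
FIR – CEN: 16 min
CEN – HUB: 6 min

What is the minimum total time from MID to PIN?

Shortest distances from MID:
MID: 0
IVY: 4  (via MID)
RIV: 8  (via MID)
FIR: 17  (via MID)
CEN: 18  (via RIV)
TOR: 23  (via RIV)
HUB: 24  (via CEN)
QRY: 26  (via CEN)
PIN: 31  (via HUB)
Shortest route: MID → RIV → CEN → HUB → PIN = 31 min.

31 min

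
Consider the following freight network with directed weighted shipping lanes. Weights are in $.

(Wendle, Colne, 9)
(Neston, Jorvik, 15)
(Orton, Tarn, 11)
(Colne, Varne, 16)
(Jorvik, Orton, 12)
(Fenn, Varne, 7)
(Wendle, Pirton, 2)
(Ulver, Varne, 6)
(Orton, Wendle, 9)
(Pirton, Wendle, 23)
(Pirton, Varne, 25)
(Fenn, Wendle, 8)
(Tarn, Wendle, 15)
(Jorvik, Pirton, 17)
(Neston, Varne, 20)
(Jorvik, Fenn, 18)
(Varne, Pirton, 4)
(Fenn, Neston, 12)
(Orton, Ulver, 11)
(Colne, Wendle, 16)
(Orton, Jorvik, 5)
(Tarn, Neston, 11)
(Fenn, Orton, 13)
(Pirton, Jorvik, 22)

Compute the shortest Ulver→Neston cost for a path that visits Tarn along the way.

$66

Best Ulver to Tarn: Ulver → Varne → Pirton → Jorvik → Orton → Tarn costing 55
Best Tarn to Neston: Tarn → Neston costing 11
Total via Tarn: 55 + 11 = $66.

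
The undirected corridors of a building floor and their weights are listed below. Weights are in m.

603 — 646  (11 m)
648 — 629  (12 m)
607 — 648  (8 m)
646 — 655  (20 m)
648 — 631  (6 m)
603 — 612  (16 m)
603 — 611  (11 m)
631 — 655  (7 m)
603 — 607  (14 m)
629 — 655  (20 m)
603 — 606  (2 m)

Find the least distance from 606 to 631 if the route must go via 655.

40 m

Best 606 to 655: 606 → 603 → 646 → 655 costing 33
Shortest 655→631: 655 → 631 = 7
Total via 655: 33 + 7 = 40 m.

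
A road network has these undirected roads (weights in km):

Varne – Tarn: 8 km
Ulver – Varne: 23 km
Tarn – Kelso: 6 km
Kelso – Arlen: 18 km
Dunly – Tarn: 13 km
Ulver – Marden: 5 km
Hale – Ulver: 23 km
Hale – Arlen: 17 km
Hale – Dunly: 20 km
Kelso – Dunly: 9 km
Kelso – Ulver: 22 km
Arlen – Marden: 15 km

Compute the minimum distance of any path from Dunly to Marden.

Settle nodes by increasing distance from Dunly:
Dunly: 0
Kelso: 9  (via Dunly)
Tarn: 13  (via Dunly)
Hale: 20  (via Dunly)
Varne: 21  (via Tarn)
Arlen: 27  (via Kelso)
Ulver: 31  (via Kelso)
Marden: 36  (via Ulver)
Shortest route: Dunly → Kelso → Ulver → Marden = 36 km.

36 km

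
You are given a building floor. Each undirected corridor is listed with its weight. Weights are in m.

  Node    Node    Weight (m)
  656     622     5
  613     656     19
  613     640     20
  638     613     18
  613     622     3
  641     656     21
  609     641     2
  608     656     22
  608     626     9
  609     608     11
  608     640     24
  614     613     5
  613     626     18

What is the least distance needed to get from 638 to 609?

49 m

Enumerating some paths:
638 - 613 - 656 - 641 - 609: 18+19+21+2 = 60
638 - 613 - 622 - 656 - 608 - 609: 18+3+5+22+11 = 59
638 - 613 - 626 - 608 - 609: 18+18+9+11 = 56
638 - 613 - 622 - 656 - 641 - 609: 18+3+5+21+2 = 49
Cheapest is 638 - 613 - 622 - 656 - 641 - 609 at 49 m.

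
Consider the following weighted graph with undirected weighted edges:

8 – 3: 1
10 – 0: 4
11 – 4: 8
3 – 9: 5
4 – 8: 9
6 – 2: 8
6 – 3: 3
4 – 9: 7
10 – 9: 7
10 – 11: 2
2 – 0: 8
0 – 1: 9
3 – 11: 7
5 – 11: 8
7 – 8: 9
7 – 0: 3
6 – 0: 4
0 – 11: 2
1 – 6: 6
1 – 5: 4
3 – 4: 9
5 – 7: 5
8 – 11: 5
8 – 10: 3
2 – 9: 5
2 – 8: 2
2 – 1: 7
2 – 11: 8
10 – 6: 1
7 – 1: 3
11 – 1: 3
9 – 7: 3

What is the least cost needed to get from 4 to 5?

15

Compare a few routes:
4 → 9 → 7 → 1 → 5: 7+3+3+4 = 17
4 → 11 → 5: 8+8 = 16
4 → 9 → 7 → 5: 7+3+5 = 15
The minimum is 15 via 4 → 9 → 7 → 5.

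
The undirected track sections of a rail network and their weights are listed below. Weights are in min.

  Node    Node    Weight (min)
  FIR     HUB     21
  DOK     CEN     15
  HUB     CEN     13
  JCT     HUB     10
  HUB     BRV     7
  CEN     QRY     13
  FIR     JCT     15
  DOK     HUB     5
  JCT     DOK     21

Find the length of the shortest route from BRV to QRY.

Shortest distances from BRV:
BRV: 0
HUB: 7  (via BRV)
DOK: 12  (via HUB)
JCT: 17  (via HUB)
CEN: 20  (via HUB)
FIR: 28  (via HUB)
QRY: 33  (via CEN)
Shortest route: BRV–HUB–CEN–QRY = 33 min.

33 min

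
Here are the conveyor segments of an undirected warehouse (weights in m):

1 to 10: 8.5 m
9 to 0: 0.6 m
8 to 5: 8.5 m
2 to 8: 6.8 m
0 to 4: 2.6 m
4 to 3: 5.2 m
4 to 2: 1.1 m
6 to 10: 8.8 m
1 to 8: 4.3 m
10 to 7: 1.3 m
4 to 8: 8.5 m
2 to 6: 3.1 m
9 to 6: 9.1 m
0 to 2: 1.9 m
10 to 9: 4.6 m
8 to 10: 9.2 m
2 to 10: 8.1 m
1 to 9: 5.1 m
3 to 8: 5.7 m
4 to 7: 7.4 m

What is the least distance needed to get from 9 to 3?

8.4 m

Candidate routes:
9–0–2–4–3: 0.6+1.9+1.1+5.2 = 8.8
9–0–2–8–3: 0.6+1.9+6.8+5.7 = 15
9–1–8–3: 5.1+4.3+5.7 = 15.1
9–0–4–3: 0.6+2.6+5.2 = 8.4
Cheapest is 9–0–4–3 at 8.4 m.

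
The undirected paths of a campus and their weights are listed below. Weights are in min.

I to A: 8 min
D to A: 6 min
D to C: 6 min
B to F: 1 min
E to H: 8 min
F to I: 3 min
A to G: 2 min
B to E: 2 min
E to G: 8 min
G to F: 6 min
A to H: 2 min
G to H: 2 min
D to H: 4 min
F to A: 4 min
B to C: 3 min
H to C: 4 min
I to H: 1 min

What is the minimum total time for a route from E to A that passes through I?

Shortest E→I: E → B → F → I = 6
Best I to A: I → H → A costing 3
Total via I: 6 + 3 = 9 min.

9 min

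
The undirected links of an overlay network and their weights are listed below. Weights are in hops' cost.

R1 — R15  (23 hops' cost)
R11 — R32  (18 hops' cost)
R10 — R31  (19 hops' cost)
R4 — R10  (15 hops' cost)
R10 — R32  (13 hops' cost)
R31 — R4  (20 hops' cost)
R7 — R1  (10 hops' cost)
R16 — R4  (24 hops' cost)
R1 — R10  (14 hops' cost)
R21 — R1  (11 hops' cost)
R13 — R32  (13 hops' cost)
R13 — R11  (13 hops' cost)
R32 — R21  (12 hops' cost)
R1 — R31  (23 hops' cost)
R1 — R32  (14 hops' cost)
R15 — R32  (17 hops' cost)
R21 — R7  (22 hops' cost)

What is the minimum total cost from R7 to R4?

39 hops' cost

Shortest distances from R7:
R7: 0
R1: 10  (via R7)
R21: 21  (via R1)
R10: 24  (via R1)
R32: 24  (via R1)
R15: 33  (via R1)
R31: 33  (via R1)
R13: 37  (via R32)
R4: 39  (via R10)
Shortest route: R7 → R1 → R10 → R4 = 39 hops' cost.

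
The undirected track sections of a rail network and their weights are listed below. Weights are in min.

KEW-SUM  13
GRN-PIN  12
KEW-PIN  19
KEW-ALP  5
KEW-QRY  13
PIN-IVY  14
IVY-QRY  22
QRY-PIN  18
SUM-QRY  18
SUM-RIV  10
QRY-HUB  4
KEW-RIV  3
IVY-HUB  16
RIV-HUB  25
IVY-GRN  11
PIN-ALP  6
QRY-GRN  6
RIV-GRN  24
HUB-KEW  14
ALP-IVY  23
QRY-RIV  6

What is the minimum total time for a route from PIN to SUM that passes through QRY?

34 min

Best PIN to QRY: PIN–QRY costing 18
Best QRY to SUM: QRY–RIV–SUM costing 16
Total via QRY: 18 + 16 = 34 min.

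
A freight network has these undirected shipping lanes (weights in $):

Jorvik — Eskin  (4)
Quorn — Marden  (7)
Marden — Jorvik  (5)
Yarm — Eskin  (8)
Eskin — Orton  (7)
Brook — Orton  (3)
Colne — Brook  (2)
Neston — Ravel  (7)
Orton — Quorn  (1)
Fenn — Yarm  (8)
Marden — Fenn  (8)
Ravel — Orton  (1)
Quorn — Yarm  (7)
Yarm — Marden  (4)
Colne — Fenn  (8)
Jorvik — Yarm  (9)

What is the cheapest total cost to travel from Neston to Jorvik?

$19

Compare a few routes:
Neston–Ravel–Orton–Eskin–Jorvik: 7+1+7+4 = 19
Neston–Ravel–Orton–Quorn–Marden–Jorvik: 7+1+1+7+5 = 21
Neston–Ravel–Orton–Quorn–Yarm–Marden–Jorvik: 7+1+1+7+4+5 = 25
Neston–Ravel–Orton–Quorn–Yarm–Jorvik: 7+1+1+7+9 = 25
The minimum is $19 via Neston–Ravel–Orton–Eskin–Jorvik.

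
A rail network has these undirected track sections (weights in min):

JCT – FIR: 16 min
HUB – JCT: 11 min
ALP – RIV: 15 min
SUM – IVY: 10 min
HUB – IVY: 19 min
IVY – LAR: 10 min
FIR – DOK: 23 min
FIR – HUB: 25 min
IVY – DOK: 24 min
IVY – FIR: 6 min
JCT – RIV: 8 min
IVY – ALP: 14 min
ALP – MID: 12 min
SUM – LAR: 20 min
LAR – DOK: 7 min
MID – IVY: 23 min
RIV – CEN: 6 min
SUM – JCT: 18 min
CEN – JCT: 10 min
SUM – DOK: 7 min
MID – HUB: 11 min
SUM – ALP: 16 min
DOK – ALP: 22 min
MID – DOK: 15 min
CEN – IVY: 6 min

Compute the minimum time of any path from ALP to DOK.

Settle nodes by increasing distance from ALP:
ALP: 0
MID: 12  (via ALP)
IVY: 14  (via ALP)
RIV: 15  (via ALP)
SUM: 16  (via ALP)
CEN: 20  (via IVY)
FIR: 20  (via IVY)
DOK: 22  (via ALP)
Shortest route: ALP → DOK = 22 min.

22 min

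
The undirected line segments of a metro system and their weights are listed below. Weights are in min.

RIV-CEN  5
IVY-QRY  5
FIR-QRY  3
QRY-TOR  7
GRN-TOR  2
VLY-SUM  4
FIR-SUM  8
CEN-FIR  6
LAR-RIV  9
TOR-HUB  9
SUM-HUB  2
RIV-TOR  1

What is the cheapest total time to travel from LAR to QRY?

17 min

Shortest distances from LAR:
LAR: 0
RIV: 9  (via LAR)
TOR: 10  (via RIV)
GRN: 12  (via TOR)
CEN: 14  (via RIV)
QRY: 17  (via TOR)
Shortest route: LAR → RIV → TOR → QRY = 17 min.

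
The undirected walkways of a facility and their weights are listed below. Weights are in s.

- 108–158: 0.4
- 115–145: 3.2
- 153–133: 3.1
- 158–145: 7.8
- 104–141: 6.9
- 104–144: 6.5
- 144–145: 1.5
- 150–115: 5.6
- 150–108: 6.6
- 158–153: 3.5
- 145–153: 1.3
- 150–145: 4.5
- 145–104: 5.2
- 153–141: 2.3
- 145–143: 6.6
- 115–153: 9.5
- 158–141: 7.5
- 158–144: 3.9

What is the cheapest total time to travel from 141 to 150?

Shortest distances from 141:
141: 0
153: 2.3  (via 141)
145: 3.6  (via 153)
144: 5.1  (via 145)
133: 5.4  (via 153)
158: 5.8  (via 153)
108: 6.2  (via 158)
115: 6.8  (via 145)
104: 6.9  (via 141)
150: 8.1  (via 145)
Shortest route: 141 → 153 → 145 → 150 = 8.1 s.

8.1 s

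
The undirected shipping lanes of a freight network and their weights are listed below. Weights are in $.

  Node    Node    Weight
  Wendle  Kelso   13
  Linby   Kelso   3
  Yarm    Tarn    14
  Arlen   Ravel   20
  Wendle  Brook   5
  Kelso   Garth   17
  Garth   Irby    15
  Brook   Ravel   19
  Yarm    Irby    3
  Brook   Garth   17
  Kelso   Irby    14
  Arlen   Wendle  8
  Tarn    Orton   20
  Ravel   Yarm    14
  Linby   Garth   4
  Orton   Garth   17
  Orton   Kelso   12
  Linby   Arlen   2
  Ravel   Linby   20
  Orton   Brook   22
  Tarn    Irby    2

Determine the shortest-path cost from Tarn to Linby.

Running Dijkstra from Tarn:
Tarn: 0
Irby: 2  (via Tarn)
Yarm: 5  (via Irby)
Kelso: 16  (via Irby)
Garth: 17  (via Irby)
Ravel: 19  (via Yarm)
Linby: 19  (via Kelso)
Shortest route: Tarn–Irby–Kelso–Linby = $19.

$19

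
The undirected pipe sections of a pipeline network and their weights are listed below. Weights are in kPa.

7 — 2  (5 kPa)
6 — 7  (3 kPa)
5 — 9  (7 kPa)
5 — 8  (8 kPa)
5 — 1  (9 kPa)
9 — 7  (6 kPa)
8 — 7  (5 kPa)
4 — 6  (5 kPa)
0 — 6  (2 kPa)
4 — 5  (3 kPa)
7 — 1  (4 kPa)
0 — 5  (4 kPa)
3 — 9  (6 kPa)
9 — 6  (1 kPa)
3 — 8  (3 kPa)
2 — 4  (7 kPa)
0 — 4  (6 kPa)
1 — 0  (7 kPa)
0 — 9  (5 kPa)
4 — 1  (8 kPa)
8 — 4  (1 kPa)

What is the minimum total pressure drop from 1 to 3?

Compare a few routes:
1 → 7 → 6 → 9 → 3: 4+3+1+6 = 14
1 → 7 → 8 → 3: 4+5+3 = 12
Cheapest is 1 → 7 → 8 → 3 at 12 kPa.

12 kPa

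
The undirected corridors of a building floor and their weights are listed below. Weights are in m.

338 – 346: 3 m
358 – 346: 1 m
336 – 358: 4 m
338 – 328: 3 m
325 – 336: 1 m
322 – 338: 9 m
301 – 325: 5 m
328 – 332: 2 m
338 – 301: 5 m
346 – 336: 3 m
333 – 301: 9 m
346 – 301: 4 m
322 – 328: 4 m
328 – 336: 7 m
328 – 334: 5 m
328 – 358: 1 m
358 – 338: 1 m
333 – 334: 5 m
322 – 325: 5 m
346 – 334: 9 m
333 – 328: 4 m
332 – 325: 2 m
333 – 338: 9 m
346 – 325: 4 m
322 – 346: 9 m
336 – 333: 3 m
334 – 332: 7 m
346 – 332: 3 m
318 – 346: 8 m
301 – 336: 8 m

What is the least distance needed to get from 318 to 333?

14 m

Settle nodes by increasing distance from 318:
318: 0
346: 8  (via 318)
358: 9  (via 346)
338: 10  (via 358)
328: 10  (via 358)
336: 11  (via 346)
332: 11  (via 346)
301: 12  (via 346)
325: 12  (via 346)
333: 14  (via 328)
Shortest route: 318 → 346 → 358 → 328 → 333 = 14 m.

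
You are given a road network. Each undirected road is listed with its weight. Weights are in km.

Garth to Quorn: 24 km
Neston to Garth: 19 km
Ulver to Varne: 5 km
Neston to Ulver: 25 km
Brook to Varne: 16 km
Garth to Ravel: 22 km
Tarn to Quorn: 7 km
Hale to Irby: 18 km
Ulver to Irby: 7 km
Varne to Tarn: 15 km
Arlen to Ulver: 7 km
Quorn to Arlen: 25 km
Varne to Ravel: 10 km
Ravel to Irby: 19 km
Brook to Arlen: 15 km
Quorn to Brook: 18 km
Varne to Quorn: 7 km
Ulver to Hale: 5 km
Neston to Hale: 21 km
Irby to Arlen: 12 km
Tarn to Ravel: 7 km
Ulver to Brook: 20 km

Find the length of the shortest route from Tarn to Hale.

Settle nodes by increasing distance from Tarn:
Tarn: 0
Quorn: 7  (via Tarn)
Ravel: 7  (via Tarn)
Varne: 14  (via Quorn)
Ulver: 19  (via Varne)
Hale: 24  (via Ulver)
Shortest route: Tarn → Quorn → Varne → Ulver → Hale = 24 km.

24 km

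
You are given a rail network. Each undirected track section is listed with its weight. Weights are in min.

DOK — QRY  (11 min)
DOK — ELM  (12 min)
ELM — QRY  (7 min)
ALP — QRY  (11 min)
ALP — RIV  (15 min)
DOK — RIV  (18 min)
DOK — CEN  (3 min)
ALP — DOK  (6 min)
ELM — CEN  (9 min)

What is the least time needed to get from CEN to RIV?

21 min

Settle nodes by increasing distance from CEN:
CEN: 0
DOK: 3  (via CEN)
ELM: 9  (via CEN)
ALP: 9  (via DOK)
QRY: 14  (via DOK)
RIV: 21  (via DOK)
Shortest route: CEN → DOK → RIV = 21 min.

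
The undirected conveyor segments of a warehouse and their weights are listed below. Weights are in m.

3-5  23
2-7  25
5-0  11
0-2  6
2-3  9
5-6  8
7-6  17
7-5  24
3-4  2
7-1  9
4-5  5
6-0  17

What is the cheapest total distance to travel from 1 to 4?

Compare a few routes:
1 → 7 → 6 → 5 → 4: 9+17+8+5 = 39
1 → 7 → 5 → 4: 9+24+5 = 38
Cheapest is 1 → 7 → 5 → 4 at 38 m.

38 m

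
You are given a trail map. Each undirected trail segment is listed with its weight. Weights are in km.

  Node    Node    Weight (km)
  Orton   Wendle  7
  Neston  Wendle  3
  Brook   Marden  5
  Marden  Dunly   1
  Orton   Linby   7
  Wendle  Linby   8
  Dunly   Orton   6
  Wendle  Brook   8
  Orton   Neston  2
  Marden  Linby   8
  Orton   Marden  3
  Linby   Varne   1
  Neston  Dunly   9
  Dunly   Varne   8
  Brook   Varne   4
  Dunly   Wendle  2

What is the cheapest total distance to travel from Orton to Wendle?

Shortest distances from Orton:
Orton: 0
Neston: 2  (via Orton)
Marden: 3  (via Orton)
Dunly: 4  (via Marden)
Wendle: 5  (via Neston)
Shortest route: Orton–Neston–Wendle = 5 km.

5 km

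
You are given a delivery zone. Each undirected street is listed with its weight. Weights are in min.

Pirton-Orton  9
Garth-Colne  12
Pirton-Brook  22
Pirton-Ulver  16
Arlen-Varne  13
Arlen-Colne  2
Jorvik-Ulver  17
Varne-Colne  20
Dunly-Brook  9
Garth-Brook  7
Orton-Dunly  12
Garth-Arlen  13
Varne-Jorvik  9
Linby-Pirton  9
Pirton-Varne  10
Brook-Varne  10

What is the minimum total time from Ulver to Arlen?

39 min

Candidate routes:
Ulver–Jorvik–Varne–Colne–Arlen: 17+9+20+2 = 48
Ulver–Pirton–Varne–Colne–Arlen: 16+10+20+2 = 48
Ulver–Pirton–Varne–Arlen: 16+10+13 = 39
The minimum is 39 min via Ulver–Pirton–Varne–Arlen.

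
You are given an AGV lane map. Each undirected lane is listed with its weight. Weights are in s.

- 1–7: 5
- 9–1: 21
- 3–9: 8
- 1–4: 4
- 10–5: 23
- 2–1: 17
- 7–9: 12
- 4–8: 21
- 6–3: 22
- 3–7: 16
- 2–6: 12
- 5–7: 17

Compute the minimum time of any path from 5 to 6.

51 s

Candidate routes:
5 → 7 → 3 → 6: 17+16+22 = 55
5 → 7 → 1 → 2 → 6: 17+5+17+12 = 51
The minimum is 51 s via 5 → 7 → 1 → 2 → 6.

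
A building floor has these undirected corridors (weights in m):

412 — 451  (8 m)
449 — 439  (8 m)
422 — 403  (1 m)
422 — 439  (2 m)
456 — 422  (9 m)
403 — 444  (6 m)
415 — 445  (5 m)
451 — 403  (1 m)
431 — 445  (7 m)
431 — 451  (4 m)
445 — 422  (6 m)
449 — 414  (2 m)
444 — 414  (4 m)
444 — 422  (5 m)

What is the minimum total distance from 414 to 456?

Shortest distances from 414:
414: 0
449: 2  (via 414)
444: 4  (via 414)
422: 9  (via 444)
439: 10  (via 449)
403: 10  (via 444)
451: 11  (via 403)
431: 15  (via 451)
445: 15  (via 422)
456: 18  (via 422)
Shortest route: 414 → 444 → 422 → 456 = 18 m.

18 m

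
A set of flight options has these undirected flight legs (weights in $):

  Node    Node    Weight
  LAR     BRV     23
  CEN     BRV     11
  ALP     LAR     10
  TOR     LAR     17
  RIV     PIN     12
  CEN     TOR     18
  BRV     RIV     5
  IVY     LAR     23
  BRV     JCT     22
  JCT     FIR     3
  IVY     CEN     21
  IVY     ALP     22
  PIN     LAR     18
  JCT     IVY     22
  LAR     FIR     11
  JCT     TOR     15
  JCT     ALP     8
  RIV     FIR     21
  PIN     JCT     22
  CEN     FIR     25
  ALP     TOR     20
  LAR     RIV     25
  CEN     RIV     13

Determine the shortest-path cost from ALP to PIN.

Running Dijkstra from ALP:
ALP: 0
JCT: 8  (via ALP)
LAR: 10  (via ALP)
FIR: 11  (via JCT)
TOR: 20  (via ALP)
IVY: 22  (via ALP)
PIN: 28  (via LAR)
Shortest route: ALP → LAR → PIN = $28.

$28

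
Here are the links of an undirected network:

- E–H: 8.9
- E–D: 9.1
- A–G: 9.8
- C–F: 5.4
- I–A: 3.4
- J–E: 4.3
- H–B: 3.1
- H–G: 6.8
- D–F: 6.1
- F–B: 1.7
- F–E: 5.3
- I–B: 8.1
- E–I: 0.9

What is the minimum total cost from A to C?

15

Settle nodes by increasing distance from A:
A: 0
I: 3.4  (via A)
E: 4.3  (via I)
J: 8.6  (via E)
F: 9.6  (via E)
G: 9.8  (via A)
B: 11.3  (via F)
H: 13.2  (via E)
D: 13.4  (via E)
C: 15  (via F)
Shortest route: A–I–E–F–C = 15.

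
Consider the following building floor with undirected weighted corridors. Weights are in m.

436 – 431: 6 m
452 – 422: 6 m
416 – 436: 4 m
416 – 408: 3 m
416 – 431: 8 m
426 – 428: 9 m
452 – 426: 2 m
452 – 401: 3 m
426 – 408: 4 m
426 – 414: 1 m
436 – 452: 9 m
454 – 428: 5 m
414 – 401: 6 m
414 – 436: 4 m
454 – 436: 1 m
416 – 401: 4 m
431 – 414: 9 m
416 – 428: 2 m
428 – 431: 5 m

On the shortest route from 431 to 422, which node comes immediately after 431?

414

Candidate routes:
431 - 436 - 414 - 426 - 452 - 422: 6+4+1+2+6 = 19
431 - 414 - 426 - 452 - 422: 9+1+2+6 = 18
The minimum is 18 m via 431 - 414 - 426 - 452 - 422.
So from 431 the first move is to 414.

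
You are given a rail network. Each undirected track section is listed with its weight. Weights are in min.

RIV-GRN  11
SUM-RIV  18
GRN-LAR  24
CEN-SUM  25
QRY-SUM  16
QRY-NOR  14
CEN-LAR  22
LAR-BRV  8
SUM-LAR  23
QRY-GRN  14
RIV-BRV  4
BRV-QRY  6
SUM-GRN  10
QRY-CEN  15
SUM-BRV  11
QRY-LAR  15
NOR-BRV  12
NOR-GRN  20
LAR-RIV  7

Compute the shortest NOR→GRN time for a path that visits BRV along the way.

27 min

Best NOR to BRV: NOR → BRV costing 12
Shortest BRV→GRN: BRV → RIV → GRN = 15
Total via BRV: 12 + 15 = 27 min.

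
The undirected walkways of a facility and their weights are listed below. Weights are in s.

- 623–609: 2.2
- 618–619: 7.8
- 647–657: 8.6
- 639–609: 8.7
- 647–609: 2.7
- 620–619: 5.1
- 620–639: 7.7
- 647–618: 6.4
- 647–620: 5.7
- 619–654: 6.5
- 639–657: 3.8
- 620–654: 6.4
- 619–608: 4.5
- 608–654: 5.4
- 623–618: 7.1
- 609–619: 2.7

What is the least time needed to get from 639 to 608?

15.9 s

Compare a few routes:
639 → 620 → 654 → 608: 7.7+6.4+5.4 = 19.5
639 → 609 → 619 → 608: 8.7+2.7+4.5 = 15.9
639 → 620 → 619 → 608: 7.7+5.1+4.5 = 17.3
639 → 657 → 647 → 609 → 619 → 608: 3.8+8.6+2.7+2.7+4.5 = 22.3
Cheapest is 639 → 609 → 619 → 608 at 15.9 s.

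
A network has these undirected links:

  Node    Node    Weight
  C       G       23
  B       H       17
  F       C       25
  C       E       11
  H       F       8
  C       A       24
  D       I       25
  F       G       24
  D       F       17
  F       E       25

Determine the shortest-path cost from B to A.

Shortest distances from B:
B: 0
H: 17  (via B)
F: 25  (via H)
D: 42  (via F)
G: 49  (via F)
C: 50  (via F)
E: 50  (via F)
I: 67  (via D)
A: 74  (via C)
Shortest route: B–H–F–C–A = 74.

74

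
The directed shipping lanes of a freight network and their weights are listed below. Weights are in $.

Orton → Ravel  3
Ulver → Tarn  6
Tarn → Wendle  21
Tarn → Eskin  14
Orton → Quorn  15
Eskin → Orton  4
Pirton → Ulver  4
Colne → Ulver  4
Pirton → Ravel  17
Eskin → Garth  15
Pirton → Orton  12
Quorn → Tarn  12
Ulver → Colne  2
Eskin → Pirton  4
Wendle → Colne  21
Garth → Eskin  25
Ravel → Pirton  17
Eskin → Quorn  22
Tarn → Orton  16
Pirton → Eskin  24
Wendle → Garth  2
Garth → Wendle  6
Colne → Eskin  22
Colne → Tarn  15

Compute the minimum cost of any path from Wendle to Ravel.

Shortest distances from Wendle:
Wendle: 0
Garth: 2  (via Wendle)
Colne: 21  (via Wendle)
Ulver: 25  (via Colne)
Eskin: 27  (via Garth)
Pirton: 31  (via Eskin)
Tarn: 31  (via Ulver)
Orton: 31  (via Eskin)
Ravel: 34  (via Orton)
Shortest route: Wendle → Garth → Eskin → Orton → Ravel = $34.

$34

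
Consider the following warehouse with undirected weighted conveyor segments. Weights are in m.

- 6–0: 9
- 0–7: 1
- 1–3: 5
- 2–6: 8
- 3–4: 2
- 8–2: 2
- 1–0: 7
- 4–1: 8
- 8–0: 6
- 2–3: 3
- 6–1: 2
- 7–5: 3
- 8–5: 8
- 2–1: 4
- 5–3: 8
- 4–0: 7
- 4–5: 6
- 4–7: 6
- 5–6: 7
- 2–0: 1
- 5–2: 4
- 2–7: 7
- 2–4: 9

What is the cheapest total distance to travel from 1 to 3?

5 m

Compare a few routes:
1 → 2 → 3: 4+3 = 7
1 → 3: 5 = 5
Cheapest is 1 → 3 at 5 m.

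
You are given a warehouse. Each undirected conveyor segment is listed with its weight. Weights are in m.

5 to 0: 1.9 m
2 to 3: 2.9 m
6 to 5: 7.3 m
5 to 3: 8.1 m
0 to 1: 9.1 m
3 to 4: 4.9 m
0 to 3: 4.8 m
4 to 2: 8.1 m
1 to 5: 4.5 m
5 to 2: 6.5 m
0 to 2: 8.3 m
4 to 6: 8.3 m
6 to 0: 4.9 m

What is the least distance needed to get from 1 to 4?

Enumerating some paths:
1 → 5 → 3 → 4: 4.5+8.1+4.9 = 17.5
1 → 5 → 0 → 3 → 4: 4.5+1.9+4.8+4.9 = 16.1
Cheapest is 1 → 5 → 0 → 3 → 4 at 16.1 m.

16.1 m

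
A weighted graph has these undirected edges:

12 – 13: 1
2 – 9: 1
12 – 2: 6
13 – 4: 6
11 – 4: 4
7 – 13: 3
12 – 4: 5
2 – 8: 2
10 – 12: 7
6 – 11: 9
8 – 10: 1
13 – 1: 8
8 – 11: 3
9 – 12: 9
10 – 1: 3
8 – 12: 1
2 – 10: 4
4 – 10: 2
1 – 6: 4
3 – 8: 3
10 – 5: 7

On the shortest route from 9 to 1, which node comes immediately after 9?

Enumerating some paths:
9 - 2 - 8 - 10 - 1: 1+2+1+3 = 7
9 - 2 - 12 - 8 - 10 - 1: 1+6+1+1+3 = 12
9 - 2 - 10 - 1: 1+4+3 = 8
The minimum is 7 via 9 - 2 - 8 - 10 - 1.
So from 9 the first move is to 2.

2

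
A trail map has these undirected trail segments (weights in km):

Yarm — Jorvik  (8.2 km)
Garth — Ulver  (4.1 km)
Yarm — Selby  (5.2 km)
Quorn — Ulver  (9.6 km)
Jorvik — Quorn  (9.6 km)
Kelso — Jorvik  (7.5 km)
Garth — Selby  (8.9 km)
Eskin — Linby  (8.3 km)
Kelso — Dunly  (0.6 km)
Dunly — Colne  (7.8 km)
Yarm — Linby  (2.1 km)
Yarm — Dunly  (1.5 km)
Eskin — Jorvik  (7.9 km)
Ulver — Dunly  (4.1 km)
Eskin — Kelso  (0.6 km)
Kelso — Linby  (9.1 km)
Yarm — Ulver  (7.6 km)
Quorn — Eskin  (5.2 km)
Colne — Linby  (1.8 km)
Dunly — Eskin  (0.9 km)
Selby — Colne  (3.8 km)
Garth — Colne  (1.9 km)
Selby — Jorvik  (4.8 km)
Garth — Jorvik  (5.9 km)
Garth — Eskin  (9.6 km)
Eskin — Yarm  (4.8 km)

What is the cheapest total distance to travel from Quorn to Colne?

Running Dijkstra from Quorn:
Quorn: 0
Eskin: 5.2  (via Quorn)
Kelso: 5.8  (via Eskin)
Dunly: 6.1  (via Eskin)
Yarm: 7.6  (via Dunly)
Ulver: 9.6  (via Quorn)
Jorvik: 9.6  (via Quorn)
Linby: 9.7  (via Yarm)
Colne: 11.5  (via Linby)
Shortest route: Quorn–Eskin–Dunly–Yarm–Linby–Colne = 11.5 km.

11.5 km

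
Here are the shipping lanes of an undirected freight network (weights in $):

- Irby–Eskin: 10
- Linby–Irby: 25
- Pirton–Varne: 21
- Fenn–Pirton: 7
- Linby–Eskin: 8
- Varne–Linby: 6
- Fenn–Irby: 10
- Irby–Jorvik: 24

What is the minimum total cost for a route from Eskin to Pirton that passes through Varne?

$35

Best Eskin to Varne: Eskin → Linby → Varne costing 14
Best Varne to Pirton: Varne → Pirton costing 21
Total via Varne: 14 + 21 = $35.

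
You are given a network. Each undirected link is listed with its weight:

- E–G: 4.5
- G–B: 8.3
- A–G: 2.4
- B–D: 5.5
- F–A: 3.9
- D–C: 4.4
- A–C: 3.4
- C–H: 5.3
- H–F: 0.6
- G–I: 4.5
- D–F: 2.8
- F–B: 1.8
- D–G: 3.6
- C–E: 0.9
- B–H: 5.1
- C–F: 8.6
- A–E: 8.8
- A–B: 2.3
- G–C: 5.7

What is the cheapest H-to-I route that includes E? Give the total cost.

Shortest H→E: H → C → E = 6.2
Shortest E→I: E → G → I = 9
Total via E: 6.2 + 9 = 15.2.

15.2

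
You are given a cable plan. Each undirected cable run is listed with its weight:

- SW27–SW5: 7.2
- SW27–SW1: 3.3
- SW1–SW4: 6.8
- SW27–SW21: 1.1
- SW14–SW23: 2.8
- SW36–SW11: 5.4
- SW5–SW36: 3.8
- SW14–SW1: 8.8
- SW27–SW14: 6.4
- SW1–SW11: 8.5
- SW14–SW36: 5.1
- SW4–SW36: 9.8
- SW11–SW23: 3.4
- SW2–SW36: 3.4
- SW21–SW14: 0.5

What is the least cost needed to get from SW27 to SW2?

10.1

Candidate routes:
SW27 → SW21 → SW14 → SW36 → SW2: 1.1+0.5+5.1+3.4 = 10.1
SW27 → SW5 → SW36 → SW2: 7.2+3.8+3.4 = 14.4
SW27 → SW21 → SW14 → SW23 → SW11 → SW36 → SW2: 1.1+0.5+2.8+3.4+5.4+3.4 = 16.6
SW27 → SW14 → SW36 → SW2: 6.4+5.1+3.4 = 14.9
Cheapest is SW27 → SW21 → SW14 → SW36 → SW2 at 10.1.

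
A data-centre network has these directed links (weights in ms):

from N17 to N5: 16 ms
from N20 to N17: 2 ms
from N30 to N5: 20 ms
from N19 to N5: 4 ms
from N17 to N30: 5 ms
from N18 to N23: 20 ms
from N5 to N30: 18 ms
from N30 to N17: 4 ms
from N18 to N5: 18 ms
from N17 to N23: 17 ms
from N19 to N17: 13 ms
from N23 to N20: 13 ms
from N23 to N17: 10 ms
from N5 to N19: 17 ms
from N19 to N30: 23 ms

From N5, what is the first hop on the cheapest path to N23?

Compare a few routes:
N5–N19–N30–N17–N23: 17+23+4+17 = 61
N5–N30–N17–N23: 18+4+17 = 39
N5–N19–N17–N23: 17+13+17 = 47
The minimum is 39 ms via N5–N30–N17–N23.
So from N5 the first move is to N30.

N30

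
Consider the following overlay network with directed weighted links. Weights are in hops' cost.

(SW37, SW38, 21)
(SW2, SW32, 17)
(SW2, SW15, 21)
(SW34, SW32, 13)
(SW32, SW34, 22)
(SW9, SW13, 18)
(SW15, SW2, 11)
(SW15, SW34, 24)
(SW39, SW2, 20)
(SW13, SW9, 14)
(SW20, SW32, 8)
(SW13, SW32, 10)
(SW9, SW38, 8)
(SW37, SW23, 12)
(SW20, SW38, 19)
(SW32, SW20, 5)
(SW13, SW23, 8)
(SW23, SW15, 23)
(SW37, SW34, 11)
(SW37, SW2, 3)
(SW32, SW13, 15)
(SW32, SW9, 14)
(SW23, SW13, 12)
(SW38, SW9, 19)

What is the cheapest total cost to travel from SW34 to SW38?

Shortest distances from SW34:
SW34: 0
SW32: 13  (via SW34)
SW20: 18  (via SW32)
SW9: 27  (via SW32)
SW13: 28  (via SW32)
SW38: 35  (via SW9)
Shortest route: SW34 → SW32 → SW9 → SW38 = 35 hops' cost.

35 hops' cost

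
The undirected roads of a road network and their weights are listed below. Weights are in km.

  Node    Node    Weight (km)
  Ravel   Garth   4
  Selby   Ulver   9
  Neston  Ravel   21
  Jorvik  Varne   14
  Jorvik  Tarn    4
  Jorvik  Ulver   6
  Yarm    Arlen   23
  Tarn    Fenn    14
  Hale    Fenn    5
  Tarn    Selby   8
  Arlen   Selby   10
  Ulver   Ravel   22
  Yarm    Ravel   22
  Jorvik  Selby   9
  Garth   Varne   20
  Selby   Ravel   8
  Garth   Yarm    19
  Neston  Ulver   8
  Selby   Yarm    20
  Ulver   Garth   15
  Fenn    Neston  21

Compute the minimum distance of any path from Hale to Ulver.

Enumerating some paths:
Hale - Fenn - Tarn - Jorvik - Ulver: 5+14+4+6 = 29
Hale - Fenn - Tarn - Selby - Ulver: 5+14+8+9 = 36
Hale - Fenn - Neston - Ulver: 5+21+8 = 34
Hale - Fenn - Tarn - Jorvik - Selby - Ulver: 5+14+4+9+9 = 41
Cheapest is Hale - Fenn - Tarn - Jorvik - Ulver at 29 km.

29 km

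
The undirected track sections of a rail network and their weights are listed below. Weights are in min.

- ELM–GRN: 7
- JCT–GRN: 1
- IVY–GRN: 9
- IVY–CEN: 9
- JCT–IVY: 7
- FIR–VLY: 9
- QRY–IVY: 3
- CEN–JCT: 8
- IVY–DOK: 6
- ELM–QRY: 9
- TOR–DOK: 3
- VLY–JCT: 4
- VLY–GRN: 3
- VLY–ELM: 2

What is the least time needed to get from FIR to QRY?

Running Dijkstra from FIR:
FIR: 0
VLY: 9  (via FIR)
ELM: 11  (via VLY)
GRN: 12  (via VLY)
JCT: 13  (via VLY)
IVY: 20  (via JCT)
QRY: 20  (via ELM)
Shortest route: FIR–VLY–ELM–QRY = 20 min.

20 min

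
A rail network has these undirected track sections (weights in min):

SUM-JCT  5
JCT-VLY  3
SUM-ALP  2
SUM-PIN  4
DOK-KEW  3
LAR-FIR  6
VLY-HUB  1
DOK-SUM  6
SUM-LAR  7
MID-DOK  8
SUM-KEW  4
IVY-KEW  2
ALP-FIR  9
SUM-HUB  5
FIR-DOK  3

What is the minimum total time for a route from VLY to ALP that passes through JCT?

10 min

Best VLY to JCT: VLY → JCT costing 3
Best JCT to ALP: JCT → SUM → ALP costing 7
Total via JCT: 3 + 7 = 10 min.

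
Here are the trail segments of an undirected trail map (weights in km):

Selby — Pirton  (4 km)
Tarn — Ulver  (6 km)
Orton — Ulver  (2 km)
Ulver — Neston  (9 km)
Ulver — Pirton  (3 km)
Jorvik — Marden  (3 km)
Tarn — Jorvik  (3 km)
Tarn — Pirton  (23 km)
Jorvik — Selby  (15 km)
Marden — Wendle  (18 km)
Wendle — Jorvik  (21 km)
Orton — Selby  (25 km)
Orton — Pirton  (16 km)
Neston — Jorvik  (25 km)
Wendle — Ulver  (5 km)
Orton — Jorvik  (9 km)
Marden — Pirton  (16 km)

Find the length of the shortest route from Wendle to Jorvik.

Shortest distances from Wendle:
Wendle: 0
Ulver: 5  (via Wendle)
Orton: 7  (via Ulver)
Pirton: 8  (via Ulver)
Tarn: 11  (via Ulver)
Selby: 12  (via Pirton)
Neston: 14  (via Ulver)
Jorvik: 14  (via Tarn)
Shortest route: Wendle–Ulver–Tarn–Jorvik = 14 km.

14 km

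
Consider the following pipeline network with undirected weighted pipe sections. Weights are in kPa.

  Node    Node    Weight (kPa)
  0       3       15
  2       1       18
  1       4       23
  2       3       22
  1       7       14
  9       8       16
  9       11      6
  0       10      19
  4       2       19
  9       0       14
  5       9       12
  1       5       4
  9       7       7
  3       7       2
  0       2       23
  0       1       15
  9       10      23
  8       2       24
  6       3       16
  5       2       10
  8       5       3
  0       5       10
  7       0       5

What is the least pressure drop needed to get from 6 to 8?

Running Dijkstra from 6:
6: 0
3: 16  (via 6)
7: 18  (via 3)
0: 23  (via 7)
9: 25  (via 7)
11: 31  (via 9)
1: 32  (via 7)
5: 33  (via 0)
8: 36  (via 5)
Shortest route: 6–3–7–0–5–8 = 36 kPa.

36 kPa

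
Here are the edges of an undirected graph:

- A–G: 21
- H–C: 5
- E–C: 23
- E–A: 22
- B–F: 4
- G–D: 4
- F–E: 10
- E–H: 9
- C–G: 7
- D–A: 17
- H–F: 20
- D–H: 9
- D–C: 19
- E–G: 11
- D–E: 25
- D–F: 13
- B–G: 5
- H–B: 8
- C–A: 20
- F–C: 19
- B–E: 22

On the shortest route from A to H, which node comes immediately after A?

Candidate routes:
A → C → H: 20+5 = 25
A → D → H: 17+9 = 26
A → E → H: 22+9 = 31
Cheapest is A → C → H at 25.
So from A the first move is to C.

C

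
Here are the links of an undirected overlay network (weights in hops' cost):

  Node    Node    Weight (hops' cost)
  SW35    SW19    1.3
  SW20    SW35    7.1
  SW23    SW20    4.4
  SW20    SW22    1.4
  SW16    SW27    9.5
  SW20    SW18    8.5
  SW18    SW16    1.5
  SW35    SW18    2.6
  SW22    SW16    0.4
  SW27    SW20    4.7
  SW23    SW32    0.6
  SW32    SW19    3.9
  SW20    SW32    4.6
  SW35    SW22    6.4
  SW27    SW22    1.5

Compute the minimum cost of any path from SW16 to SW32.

Settle nodes by increasing distance from SW16:
SW16: 0
SW22: 0.4  (via SW16)
SW18: 1.5  (via SW16)
SW20: 1.8  (via SW22)
SW27: 1.9  (via SW22)
SW35: 4.1  (via SW18)
SW19: 5.4  (via SW35)
SW23: 6.2  (via SW20)
SW32: 6.4  (via SW20)
Shortest route: SW16 → SW22 → SW20 → SW32 = 6.4 hops' cost.

6.4 hops' cost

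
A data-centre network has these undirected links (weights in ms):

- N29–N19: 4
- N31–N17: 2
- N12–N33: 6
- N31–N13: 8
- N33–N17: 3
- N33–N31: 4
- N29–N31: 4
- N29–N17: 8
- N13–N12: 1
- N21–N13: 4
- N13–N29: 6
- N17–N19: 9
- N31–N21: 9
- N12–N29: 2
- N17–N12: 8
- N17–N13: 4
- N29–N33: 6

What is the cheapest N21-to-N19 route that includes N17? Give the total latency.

17 ms

Shortest N21→N17: N21 → N13 → N17 = 8
Shortest N17→N19: N17 → N19 = 9
Total via N17: 8 + 9 = 17 ms.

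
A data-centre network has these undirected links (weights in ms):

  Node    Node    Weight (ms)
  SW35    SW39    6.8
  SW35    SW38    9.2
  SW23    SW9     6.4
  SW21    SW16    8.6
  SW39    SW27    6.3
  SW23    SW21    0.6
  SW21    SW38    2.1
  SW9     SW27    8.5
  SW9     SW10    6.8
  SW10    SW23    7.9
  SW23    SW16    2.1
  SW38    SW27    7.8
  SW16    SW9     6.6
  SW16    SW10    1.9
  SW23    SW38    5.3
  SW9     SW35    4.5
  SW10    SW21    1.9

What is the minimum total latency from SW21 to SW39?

16.2 ms

Shortest distances from SW21:
SW21: 0
SW23: 0.6  (via SW21)
SW10: 1.9  (via SW21)
SW38: 2.1  (via SW21)
SW16: 2.7  (via SW23)
SW9: 7  (via SW23)
SW27: 9.9  (via SW38)
SW35: 11.3  (via SW38)
SW39: 16.2  (via SW27)
Shortest route: SW21–SW38–SW27–SW39 = 16.2 ms.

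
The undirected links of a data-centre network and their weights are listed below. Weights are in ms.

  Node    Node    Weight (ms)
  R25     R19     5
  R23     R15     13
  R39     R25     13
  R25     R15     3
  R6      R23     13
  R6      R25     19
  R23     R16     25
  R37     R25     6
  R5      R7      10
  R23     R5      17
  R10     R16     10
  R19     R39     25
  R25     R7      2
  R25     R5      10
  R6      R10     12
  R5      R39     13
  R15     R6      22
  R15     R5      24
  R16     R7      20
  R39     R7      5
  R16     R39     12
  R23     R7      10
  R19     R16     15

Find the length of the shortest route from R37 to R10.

35 ms

Running Dijkstra from R37:
R37: 0
R25: 6  (via R37)
R7: 8  (via R25)
R15: 9  (via R25)
R19: 11  (via R25)
R39: 13  (via R7)
R5: 16  (via R25)
R23: 18  (via R7)
R6: 25  (via R25)
R16: 25  (via R39)
R10: 35  (via R16)
Shortest route: R37 → R25 → R7 → R39 → R16 → R10 = 35 ms.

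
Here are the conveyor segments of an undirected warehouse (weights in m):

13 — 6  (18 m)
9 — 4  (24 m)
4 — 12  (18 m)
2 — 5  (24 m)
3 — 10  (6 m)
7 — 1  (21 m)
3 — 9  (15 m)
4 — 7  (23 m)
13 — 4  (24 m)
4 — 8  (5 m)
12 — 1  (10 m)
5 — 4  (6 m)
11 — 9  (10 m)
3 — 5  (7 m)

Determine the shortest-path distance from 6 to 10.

Compare a few routes:
6 → 13 → 4 → 9 → 3 → 10: 18+24+24+15+6 = 87
6 → 13 → 4 → 5 → 3 → 10: 18+24+6+7+6 = 61
The minimum is 61 m via 6 → 13 → 4 → 5 → 3 → 10.

61 m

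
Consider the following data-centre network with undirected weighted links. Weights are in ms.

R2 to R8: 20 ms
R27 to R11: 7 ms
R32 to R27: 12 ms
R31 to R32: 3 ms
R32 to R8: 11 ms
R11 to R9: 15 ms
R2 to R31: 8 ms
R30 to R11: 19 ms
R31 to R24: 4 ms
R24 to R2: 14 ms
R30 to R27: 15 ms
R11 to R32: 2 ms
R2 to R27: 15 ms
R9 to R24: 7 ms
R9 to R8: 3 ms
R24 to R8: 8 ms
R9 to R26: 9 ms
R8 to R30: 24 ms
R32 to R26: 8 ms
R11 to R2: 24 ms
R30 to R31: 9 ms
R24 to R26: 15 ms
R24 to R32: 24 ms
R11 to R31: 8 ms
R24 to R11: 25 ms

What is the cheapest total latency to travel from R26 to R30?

Shortest distances from R26:
R26: 0
R32: 8  (via R26)
R9: 9  (via R26)
R11: 10  (via R32)
R31: 11  (via R32)
R8: 12  (via R9)
R24: 15  (via R26)
R27: 17  (via R11)
R2: 19  (via R31)
R30: 20  (via R31)
Shortest route: R26–R32–R31–R30 = 20 ms.

20 ms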